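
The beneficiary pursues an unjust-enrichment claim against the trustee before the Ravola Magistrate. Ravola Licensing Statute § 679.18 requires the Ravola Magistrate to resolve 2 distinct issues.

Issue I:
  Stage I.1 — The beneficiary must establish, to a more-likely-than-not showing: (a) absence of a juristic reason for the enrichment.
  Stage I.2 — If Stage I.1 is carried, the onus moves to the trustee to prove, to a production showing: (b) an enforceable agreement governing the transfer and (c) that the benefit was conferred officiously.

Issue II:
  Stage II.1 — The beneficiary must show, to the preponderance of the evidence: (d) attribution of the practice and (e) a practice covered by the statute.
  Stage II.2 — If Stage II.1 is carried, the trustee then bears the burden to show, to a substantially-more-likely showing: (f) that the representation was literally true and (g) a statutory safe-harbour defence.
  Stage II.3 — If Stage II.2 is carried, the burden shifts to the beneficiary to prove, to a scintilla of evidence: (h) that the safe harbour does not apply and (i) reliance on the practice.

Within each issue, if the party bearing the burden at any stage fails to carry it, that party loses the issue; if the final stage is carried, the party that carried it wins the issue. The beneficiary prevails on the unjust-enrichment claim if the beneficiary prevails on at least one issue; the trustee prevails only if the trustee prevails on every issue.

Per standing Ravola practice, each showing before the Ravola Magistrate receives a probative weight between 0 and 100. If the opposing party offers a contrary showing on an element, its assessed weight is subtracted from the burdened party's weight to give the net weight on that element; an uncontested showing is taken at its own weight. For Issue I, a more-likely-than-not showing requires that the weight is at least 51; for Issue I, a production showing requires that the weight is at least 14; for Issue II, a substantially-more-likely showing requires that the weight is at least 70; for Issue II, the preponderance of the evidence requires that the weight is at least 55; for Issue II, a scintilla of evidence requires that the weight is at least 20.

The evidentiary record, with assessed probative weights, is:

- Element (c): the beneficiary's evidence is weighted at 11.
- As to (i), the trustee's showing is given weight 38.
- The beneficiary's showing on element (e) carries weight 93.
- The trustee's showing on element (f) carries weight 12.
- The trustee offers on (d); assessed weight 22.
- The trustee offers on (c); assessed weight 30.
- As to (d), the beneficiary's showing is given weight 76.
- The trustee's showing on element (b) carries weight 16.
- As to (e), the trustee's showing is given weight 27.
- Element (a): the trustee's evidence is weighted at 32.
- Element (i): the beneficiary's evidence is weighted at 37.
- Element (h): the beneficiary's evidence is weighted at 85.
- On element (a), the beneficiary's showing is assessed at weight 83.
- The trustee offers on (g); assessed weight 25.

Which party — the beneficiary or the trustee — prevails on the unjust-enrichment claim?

trustee

— Issue I —
At Stage I.1 the beneficiary must meet a more-likely-than-not showing (weight is at least 51): on (a) the weight is 83 less the opposing 32 gives net 51, which does reach 51, so (a) meets the standard.
  Stage I.1 is satisfied; the onus moves to the trustee.
At Stage I.2 the trustee must meet a production showing (weight is at least 14): on (b) the weight is 16, which does reach 14, so (b) meets the standard; on (c) the weight is 30 less the opposing 11 gives net 19, ≥ 14, so (c) meets the standard.
  All elements met at the final stage.
Every stage carried; the trustee prevails on this issue.
— Issue II —
Stage II.1 — burden on beneficiary; standard: the preponderance of the evidence (weight is at least 55).
    (d): 76 − 22 = 54 < 55 [not met]
    (e): 93 − 27 = 66 ≥ 55 [met]
  Stage II.1 not carried; the beneficiary fails its burden.
So the trustee prevails on this issue.
Per-issue: Issue I → trustee; Issue II → trustee. The beneficiary must prevail on at least one issue; overall, the trustee prevails.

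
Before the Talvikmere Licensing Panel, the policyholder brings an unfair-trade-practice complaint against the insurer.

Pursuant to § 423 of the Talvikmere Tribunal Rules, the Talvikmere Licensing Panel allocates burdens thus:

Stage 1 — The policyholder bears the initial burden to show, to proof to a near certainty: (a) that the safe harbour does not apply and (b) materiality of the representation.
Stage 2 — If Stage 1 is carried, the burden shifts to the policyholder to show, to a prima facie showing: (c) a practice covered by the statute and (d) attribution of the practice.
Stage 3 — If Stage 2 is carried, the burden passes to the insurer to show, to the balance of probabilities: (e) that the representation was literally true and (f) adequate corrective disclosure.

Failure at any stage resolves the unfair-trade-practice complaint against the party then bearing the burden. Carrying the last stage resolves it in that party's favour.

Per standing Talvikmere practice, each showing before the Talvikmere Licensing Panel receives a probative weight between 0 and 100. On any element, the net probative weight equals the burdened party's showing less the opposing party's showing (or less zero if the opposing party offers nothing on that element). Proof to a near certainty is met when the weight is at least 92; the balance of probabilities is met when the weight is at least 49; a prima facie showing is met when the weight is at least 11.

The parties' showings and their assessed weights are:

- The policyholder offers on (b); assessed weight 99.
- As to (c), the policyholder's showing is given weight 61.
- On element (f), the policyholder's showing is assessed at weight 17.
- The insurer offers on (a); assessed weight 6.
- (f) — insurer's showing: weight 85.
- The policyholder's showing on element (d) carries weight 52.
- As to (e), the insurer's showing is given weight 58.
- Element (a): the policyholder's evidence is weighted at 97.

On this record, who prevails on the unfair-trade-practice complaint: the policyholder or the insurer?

Stage 1 (policyholder, proof to a near certainty, weight is at least 92): (a) net 97−6=91 < 92 — fails; (b) 99 ≥ 92 — meets.
  The policyholder does not carry Stage 1.
The analysis ends at Stage 1; the insurer prevails.

insurer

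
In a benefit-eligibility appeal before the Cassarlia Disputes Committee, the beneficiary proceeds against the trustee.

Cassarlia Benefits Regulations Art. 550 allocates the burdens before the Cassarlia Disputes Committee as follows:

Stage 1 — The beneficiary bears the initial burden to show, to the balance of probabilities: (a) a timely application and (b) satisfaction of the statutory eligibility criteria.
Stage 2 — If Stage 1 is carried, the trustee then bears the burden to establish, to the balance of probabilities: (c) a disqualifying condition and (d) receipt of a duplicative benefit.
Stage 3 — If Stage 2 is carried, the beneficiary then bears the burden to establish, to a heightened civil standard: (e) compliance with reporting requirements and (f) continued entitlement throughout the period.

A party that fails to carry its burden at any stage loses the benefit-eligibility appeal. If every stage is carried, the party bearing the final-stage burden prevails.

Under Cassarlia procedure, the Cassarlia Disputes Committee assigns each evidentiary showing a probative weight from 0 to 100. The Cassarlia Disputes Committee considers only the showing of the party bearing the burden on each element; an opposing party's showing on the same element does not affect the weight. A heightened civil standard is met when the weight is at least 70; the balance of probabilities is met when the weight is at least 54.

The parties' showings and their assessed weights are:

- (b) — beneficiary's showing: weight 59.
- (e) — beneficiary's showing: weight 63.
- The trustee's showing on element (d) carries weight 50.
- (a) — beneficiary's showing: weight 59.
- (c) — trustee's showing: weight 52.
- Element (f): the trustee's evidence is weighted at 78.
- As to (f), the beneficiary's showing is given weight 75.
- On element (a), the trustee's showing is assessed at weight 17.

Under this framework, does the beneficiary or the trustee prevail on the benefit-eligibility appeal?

beneficiary

At Stage 1 the beneficiary must meet the balance of probabilities (weight is at least 54): on (a) the weight is 59 (the trustee's 17 is given no effect), which does reach 54, so (a) meets the standard; on (b) the weight is 59, ≥ 54, so (b) meets the standard.
  Stage 1 carried; the burden shifts to the trustee.
At Stage 2 the trustee must meet the balance of probabilities (weight is at least 54): on (c) the weight is 52, which does not reach 54, so (c) does not meet the standard; on (d) the weight is 50, which does not reach 54, so (d) does not meet the standard.
  The trustee does not carry Stage 2.
The analysis ends at Stage 2; the beneficiary prevails.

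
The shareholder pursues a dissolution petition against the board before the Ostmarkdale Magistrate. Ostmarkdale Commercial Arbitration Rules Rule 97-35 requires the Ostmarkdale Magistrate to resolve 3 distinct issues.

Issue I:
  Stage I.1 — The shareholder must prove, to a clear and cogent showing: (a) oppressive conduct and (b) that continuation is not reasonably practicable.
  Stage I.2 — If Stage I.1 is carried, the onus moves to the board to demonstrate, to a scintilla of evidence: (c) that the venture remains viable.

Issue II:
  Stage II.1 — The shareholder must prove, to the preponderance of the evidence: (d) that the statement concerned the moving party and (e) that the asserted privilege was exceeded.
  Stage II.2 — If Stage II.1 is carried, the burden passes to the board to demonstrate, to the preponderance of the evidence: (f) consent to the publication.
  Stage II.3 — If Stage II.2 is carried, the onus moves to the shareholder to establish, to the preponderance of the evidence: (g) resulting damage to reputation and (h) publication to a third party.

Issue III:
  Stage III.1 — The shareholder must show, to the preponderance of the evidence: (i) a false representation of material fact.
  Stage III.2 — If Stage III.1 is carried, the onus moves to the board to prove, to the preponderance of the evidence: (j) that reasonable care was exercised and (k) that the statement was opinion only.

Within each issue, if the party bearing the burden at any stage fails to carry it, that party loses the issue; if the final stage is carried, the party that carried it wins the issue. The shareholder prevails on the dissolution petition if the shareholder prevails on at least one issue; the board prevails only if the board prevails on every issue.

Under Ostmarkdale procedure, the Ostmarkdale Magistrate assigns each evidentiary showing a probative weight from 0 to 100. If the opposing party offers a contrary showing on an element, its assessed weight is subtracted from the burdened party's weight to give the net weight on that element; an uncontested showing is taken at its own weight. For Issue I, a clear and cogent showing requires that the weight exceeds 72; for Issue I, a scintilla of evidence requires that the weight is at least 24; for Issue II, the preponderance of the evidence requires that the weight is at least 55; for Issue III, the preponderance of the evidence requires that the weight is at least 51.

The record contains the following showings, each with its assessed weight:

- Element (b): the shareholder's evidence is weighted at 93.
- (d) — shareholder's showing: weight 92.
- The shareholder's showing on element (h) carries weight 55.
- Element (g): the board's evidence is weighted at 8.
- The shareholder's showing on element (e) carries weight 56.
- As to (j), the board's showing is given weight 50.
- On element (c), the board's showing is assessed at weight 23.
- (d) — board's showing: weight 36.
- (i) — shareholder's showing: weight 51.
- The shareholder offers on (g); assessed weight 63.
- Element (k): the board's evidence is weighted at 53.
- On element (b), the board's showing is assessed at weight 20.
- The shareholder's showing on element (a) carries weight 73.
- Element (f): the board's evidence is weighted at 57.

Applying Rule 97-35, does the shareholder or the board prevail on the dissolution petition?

— Issue I —
At Stage I.1 the shareholder must meet a clear and cogent showing (weight exceeds 72): on (a) the weight is 73, which does exceed 72, so (a) meets the standard; on (b) the weight is 93 less the opposing 20 gives net 73, > 72, so (b) meets the standard.
  All elements met. The burden passes to the board.
At Stage I.2 the board must meet a scintilla of evidence (weight is at least 24): on (c) the weight is 23, which does not reach 24, so (c) does not meet the standard.
  Stage I.2 not carried; the board fails its burden.
So the shareholder prevails on this issue.
— Issue II —
Stage II.1 (shareholder, the preponderance of the evidence, weight is at least 55): (d) net 92−36=56 ≥ 55 — meets; (e) 56 ≥ 55 — meets.
  The shareholder carries Stage II.1; the board now bears the burden.
Stage II.2 (board, the preponderance of the evidence, weight is at least 55): (f) 57 ≥ 55 — meets.
  All elements met. The burden passes to the shareholder.
Stage II.3 (shareholder, the preponderance of the evidence, weight is at least 55): (g) net 63−8=55 ≥ 55 — meets; (h) 55 ≥ 55 — meets.
  Stage II.3 carried; the final stage is satisfied.
All stages carried — the shareholder prevails on this issue.
— Issue III —
Stage III.1 (shareholder, the preponderance of the evidence, weight is at least 51): (i) 51 ≥ 51 — meets.
  Stage III.1 carried; the burden shifts to the board.
Stage III.2 (board, the preponderance of the evidence, weight is at least 51): (j) 50 < 51 — fails; (k) 53 ≥ 51 — meets.
  The board does not carry Stage III.2.
The shareholder prevails on this issue.
Per-issue: Issue I → shareholder; Issue II → shareholder; Issue III → shareholder. The shareholder must prevail on at least one issue; overall, the shareholder prevails.

shareholder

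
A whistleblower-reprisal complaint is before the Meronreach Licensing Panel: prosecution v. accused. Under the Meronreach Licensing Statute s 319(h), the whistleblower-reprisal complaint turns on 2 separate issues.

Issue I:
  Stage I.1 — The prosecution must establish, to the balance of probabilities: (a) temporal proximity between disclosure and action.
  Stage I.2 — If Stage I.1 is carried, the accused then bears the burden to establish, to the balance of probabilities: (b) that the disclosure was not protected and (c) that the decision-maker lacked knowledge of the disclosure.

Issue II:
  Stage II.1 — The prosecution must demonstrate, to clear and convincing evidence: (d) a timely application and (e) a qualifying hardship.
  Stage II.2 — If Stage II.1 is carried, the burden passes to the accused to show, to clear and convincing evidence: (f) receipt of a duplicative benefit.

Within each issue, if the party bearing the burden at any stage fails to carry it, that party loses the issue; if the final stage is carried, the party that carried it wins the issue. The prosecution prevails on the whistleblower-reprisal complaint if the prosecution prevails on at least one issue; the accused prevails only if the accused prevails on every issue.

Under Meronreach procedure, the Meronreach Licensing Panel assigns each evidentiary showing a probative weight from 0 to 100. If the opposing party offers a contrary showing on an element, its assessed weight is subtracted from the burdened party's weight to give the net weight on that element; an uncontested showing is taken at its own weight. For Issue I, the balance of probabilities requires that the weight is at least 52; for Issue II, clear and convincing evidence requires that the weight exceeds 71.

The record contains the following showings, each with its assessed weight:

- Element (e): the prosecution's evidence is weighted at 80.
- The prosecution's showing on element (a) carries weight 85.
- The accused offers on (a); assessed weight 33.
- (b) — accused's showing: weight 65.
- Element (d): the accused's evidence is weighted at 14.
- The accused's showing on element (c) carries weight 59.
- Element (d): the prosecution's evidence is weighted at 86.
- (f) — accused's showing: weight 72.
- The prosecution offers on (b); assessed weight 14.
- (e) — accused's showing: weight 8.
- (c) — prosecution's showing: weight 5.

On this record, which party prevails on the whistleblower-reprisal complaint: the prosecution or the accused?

— Issue I —
Stage I.1 (prosecution, the balance of probabilities, weight is at least 52): (a) net 85−33=52 ≥ 52 — meets.
  The prosecution carries Stage I.1; the accused now bears the burden.
Stage I.2 (accused, the balance of probabilities, weight is at least 52): (b) net 65−14=51 < 52 — fails; (c) net 59−5=54 ≥ 52 — meets.
  The accused does not carry Stage I.2.
The prosecution prevails on this issue.
— Issue II —
At Stage II.1 the prosecution must meet clear and convincing evidence (weight exceeds 71): on (d) the weight is 86 less the opposing 14 gives net 72, > 71, so (d) meets the standard; on (e) the weight is 80 less the opposing 8 gives net 72, > 71, so (e) meets the standard.
  Stage II.1 is satisfied; the onus moves to the accused.
At Stage II.2 the accused must meet clear and convincing evidence (weight exceeds 71): on (f) the weight is 72, > 71, so (f) meets the standard.
  Stage II.2 carried; the final stage is satisfied.
With every stage satisfied, the accused prevails on this issue.
Per-issue: Issue I → prosecution; Issue II → accused. The prosecution must prevail on at least one issue; overall, the prosecution prevails.

prosecution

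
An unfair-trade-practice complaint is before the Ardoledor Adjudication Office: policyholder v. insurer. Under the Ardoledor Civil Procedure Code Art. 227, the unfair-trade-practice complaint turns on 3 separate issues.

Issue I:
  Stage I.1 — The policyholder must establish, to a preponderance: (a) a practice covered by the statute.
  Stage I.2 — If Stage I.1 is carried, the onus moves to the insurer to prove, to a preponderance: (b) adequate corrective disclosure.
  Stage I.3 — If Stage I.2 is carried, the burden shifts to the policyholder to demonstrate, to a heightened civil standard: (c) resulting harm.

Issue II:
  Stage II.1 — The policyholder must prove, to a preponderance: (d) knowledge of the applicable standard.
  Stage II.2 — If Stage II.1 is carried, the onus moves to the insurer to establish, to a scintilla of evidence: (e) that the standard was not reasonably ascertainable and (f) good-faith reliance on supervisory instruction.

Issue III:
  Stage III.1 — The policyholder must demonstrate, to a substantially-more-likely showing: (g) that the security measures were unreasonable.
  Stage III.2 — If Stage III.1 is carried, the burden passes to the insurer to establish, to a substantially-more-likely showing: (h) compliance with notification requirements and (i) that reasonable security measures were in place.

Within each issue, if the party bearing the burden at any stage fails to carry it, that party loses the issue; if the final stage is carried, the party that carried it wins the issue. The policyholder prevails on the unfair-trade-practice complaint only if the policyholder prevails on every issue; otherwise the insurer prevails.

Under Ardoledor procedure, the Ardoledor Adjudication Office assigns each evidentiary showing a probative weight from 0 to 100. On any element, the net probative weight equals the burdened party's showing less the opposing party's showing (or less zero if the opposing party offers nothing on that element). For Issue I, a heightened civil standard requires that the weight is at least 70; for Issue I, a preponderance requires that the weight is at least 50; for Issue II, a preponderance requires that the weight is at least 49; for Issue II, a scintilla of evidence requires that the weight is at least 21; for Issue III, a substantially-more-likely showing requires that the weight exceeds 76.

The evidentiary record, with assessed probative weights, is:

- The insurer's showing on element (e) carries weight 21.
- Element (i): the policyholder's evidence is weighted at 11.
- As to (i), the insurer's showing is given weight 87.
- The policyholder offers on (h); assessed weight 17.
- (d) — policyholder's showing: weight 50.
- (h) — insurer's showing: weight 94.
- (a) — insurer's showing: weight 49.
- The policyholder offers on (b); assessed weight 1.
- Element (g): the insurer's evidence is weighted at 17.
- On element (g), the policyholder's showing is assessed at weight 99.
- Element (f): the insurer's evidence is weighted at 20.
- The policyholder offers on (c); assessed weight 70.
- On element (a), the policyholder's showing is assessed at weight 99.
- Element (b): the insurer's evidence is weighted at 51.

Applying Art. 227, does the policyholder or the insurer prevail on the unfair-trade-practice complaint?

— Issue I —
Stage I.1 (policyholder, a preponderance, weight is at least 50): (a) net 99−49=50 ≥ 50 — meets.
  The policyholder carries Stage I.1; the insurer now bears the burden.
Stage I.2 (insurer, a preponderance, weight is at least 50): (b) net 51−1=50 ≥ 50 — meets.
  All elements met. The burden passes to the policyholder.
Stage I.3 (policyholder, a heightened civil standard, weight is at least 70): (c) 70 ≥ 70 — meets.
  All elements met at the final stage.
With every stage satisfied, the policyholder prevails on this issue.
— Issue II —
Stage II.1 — burden on policyholder; standard: a preponderance (weight is at least 49).
    (d): 50 ≥ 49 [met]
  All elements met. The burden passes to the insurer.
Stage II.2 — burden on insurer; standard: a scintilla of evidence (weight is at least 21).
    (e): 21 ≥ 21 [met]
    (f): 20 < 21 [not met]
  The insurer does not carry Stage II.2.
The policyholder prevails on this issue.
— Issue III —
Stage III.1 — burden on policyholder; standard: a substantially-more-likely showing (weight exceeds 76).
    (g): 99 − 17 = 82 > 76 [met]
  All elements met. The burden passes to the insurer.
Stage III.2 — burden on insurer; standard: a substantially-more-likely showing (weight exceeds 76).
    (h): 94 − 17 = 77 > 76 [met]
    (i): 87 − 11 = 76 ≤ 76 [not met]
  Not every element is met, so the insurer fails to carry Stage III.2.
The policyholder prevails on this issue.
Per-issue: Issue I → policyholder; Issue II → policyholder; Issue III → policyholder. The policyholder must prevail on every issue; overall, the policyholder prevails.

policyholder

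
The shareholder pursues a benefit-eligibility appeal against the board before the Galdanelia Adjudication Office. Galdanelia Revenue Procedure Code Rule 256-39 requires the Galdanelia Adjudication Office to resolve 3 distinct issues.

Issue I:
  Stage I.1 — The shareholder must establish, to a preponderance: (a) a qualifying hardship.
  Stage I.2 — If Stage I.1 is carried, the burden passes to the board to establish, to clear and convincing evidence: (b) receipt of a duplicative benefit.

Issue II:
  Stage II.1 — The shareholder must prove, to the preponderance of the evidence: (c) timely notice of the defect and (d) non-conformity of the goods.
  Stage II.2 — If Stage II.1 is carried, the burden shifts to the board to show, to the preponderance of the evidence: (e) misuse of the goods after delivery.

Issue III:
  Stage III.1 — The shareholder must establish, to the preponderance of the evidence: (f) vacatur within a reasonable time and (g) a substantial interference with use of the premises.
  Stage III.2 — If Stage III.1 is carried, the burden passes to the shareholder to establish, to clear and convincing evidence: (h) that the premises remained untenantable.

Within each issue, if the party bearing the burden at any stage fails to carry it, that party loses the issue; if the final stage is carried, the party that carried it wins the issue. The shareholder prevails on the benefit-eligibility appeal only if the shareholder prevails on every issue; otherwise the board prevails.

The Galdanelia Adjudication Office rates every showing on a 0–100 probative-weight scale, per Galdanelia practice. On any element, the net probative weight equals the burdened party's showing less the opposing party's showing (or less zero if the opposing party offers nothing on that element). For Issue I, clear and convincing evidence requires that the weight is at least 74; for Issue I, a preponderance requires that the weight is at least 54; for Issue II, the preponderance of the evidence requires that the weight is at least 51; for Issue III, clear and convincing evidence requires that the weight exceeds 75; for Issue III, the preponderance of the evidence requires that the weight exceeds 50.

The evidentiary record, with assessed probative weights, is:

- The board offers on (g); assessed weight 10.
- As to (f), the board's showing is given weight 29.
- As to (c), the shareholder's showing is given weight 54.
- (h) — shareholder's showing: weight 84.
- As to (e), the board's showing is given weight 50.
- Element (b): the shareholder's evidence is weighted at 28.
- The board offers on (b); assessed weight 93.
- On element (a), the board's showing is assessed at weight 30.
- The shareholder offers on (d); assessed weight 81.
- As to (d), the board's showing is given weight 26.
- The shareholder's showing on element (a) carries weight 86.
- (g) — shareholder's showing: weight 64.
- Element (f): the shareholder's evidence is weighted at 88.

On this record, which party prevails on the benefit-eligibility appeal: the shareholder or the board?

shareholder

— Issue I —
At Stage I.1 the shareholder must meet a preponderance (weight is at least 54): on (a) the weight is 86 less the opposing 30 gives net 56, ≥ 54, so (a) meets the standard.
  Stage I.1 carried; the burden shifts to the board.
At Stage I.2 the board must meet clear and convincing evidence (weight is at least 74): on (b) the weight is 93 less the opposing 28 gives net 65, < 74, so (b) does not meet the standard.
  Stage I.2 not carried; the board fails its burden.
The analysis ends at Stage I.2; the shareholder prevails on this issue.
— Issue II —
Stage II.1 (shareholder, the preponderance of the evidence, weight is at least 51): (c) 54 ≥ 51 — meets; (d) net 81−26=55 ≥ 51 — meets.
  Stage II.1 is satisfied; the onus moves to the board.
Stage II.2 (board, the preponderance of the evidence, weight is at least 51): (e) 50 < 51 — fails.
  Stage II.2 not carried; the board fails its burden.
So the shareholder prevails on this issue.
— Issue III —
At Stage III.1 the shareholder must meet the preponderance of the evidence (weight exceeds 50): on (f) the weight is 88 less the opposing 29 gives net 59, > 50, so (f) meets the standard; on (g) the weight is 64 less the opposing 10 gives net 54, which does exceed 50, so (g) meets the standard.
  All elements met. The shareholder retains the burden for Stage III.2.
At Stage III.2 the shareholder must meet clear and convincing evidence (weight exceeds 75): on (h) the weight is 84, > 75, so (h) meets the standard.
  All elements met at the final stage.
Every stage carried; the shareholder prevails on this issue.
Per-issue: Issue I → shareholder; Issue II → shareholder; Issue III → shareholder. The shareholder must prevail on every issue; overall, the shareholder prevails.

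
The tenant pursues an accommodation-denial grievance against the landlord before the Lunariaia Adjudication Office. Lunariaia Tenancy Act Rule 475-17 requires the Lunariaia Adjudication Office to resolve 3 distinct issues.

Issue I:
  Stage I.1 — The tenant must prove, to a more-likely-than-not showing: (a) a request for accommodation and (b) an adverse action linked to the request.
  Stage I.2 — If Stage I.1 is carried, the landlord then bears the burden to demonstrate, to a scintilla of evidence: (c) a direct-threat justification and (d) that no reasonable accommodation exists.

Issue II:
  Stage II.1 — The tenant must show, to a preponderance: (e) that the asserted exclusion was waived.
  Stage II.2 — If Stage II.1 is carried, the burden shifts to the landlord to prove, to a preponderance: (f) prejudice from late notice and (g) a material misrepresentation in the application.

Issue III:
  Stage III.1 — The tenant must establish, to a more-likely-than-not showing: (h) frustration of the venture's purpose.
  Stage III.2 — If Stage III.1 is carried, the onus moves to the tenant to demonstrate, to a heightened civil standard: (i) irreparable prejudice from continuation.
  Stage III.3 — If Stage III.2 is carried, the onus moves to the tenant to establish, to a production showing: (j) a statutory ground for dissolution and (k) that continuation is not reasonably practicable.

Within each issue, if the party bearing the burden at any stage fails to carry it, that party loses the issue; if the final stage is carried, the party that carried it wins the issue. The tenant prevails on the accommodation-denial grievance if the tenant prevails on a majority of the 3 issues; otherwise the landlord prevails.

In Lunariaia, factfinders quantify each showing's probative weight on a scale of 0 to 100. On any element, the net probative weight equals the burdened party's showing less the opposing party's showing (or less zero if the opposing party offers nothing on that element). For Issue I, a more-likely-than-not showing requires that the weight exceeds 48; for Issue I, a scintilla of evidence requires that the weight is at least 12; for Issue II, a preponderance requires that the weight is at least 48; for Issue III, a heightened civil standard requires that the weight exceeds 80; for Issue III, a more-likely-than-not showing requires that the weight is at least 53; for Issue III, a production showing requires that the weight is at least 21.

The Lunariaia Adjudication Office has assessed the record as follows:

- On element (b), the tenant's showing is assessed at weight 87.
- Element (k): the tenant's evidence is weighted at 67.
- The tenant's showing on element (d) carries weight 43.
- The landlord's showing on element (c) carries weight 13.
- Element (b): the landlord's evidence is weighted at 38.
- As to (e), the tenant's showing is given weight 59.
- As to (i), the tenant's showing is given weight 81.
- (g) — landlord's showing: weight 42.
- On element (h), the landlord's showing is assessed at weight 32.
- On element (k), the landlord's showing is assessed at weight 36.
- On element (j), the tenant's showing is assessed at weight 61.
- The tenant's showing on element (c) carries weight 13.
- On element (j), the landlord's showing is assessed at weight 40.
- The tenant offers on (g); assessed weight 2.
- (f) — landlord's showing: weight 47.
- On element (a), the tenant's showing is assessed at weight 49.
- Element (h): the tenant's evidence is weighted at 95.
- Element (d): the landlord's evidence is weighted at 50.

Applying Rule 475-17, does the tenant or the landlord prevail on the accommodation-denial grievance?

— Issue I —
At Stage I.1 the tenant must meet a more-likely-than-not showing (weight exceeds 48): on (a) the weight is 49, > 48, so (a) meets the standard; on (b) the weight is 87 less the opposing 38 gives net 49, > 48, so (b) meets the standard.
  Stage I.1 carried; the burden shifts to the landlord.
At Stage I.2 the landlord must meet a scintilla of evidence (weight is at least 12): on (c) the weight is 13 less the opposing 13 gives net 0, < 12, so (c) does not meet the standard; on (d) the weight is 50 less the opposing 43 gives net 7, < 12, so (d) does not meet the standard.
  The landlord does not carry Stage I.2.
The tenant prevails on this issue.
— Issue II —
At Stage II.1 the tenant must meet a preponderance (weight is at least 48): on (e) the weight is 59, which does reach 48, so (e) meets the standard.
  The tenant carries Stage II.1; the landlord now bears the burden.
At Stage II.2 the landlord must meet a preponderance (weight is at least 48): on (f) the weight is 47, < 48, so (f) does not meet the standard; on (g) the weight is 42 less the opposing 2 gives net 40, < 48, so (g) does not meet the standard.
  The landlord does not carry Stage II.2.
The analysis ends at Stage II.2; the tenant prevails on this issue.
— Issue III —
At Stage III.1 the tenant must meet a more-likely-than-not showing (weight is at least 53): on (h) the weight is 95 less the opposing 32 gives net 63, ≥ 53, so (h) meets the standard.
  Stage III.1 is satisfied; the tenant continues to bear the burden.
At Stage III.2 the tenant must meet a heightened civil standard (weight exceeds 80): on (i) the weight is 81, which does exceed 80, so (i) meets the standard.
  Stage III.2 is satisfied; the tenant continues to bear the burden.
At Stage III.3 the tenant must meet a production showing (weight is at least 21): on (j) the weight is 61 less the opposing 40 gives net 21, ≥ 21, so (j) meets the standard; on (k) the weight is 67 less the opposing 36 gives net 31, which does reach 21, so (k) meets the standard.
  The tenant carries the last stage.
All stages carried — the tenant prevails on this issue.
Per-issue: Issue I → tenant; Issue II → tenant; Issue III → tenant. The tenant must prevail on a majority of issues; overall, the tenant prevails.

tenant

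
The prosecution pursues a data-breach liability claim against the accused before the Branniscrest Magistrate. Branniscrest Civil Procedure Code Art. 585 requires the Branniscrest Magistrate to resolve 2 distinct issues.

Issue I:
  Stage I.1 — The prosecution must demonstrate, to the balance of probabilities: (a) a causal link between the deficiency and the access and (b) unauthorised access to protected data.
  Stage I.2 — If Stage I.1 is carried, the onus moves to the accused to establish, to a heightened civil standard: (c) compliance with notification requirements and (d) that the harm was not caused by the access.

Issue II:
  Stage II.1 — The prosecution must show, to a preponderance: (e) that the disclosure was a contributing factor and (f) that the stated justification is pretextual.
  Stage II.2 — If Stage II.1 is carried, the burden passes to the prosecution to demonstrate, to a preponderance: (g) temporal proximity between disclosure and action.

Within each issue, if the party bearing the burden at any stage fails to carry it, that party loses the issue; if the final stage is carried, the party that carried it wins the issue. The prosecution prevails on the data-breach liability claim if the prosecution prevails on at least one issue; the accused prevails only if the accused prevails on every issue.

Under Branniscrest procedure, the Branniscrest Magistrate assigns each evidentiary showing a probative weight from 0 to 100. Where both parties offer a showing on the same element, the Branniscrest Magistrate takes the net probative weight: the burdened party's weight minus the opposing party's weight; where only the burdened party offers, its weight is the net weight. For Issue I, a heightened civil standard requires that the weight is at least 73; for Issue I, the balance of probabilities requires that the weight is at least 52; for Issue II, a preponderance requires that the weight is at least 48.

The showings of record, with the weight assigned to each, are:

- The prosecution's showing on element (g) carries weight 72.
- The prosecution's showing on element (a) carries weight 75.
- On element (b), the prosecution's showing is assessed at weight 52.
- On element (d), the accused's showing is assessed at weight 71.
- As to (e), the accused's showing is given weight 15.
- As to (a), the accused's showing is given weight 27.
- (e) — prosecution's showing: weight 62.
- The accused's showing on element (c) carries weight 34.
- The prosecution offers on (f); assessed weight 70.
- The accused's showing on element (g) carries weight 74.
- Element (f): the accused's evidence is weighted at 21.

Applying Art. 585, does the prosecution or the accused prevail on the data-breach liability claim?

— Issue I —
Stage I.1 (prosecution, the balance of probabilities, weight is at least 52): (a) net 75−27=48 < 52 — fails; (b) 52 ≥ 52 — meets.
  The prosecution does not carry Stage I.1.
The analysis ends at Stage I.1; the accused prevails on this issue.
— Issue II —
At Stage II.1 the prosecution must meet a preponderance (weight is at least 48): on (e) the weight is 62 less the opposing 15 gives net 47, which does not reach 48, so (e) does not meet the standard; on (f) the weight is 70 less the opposing 21 gives net 49, which does reach 48, so (f) meets the standard.
  Not every element is met, so the prosecution fails to carry Stage II.1.
The analysis ends at Stage II.1; the accused prevails on this issue.
Per-issue: Issue I → accused; Issue II → accused. The prosecution must prevail on at least one issue; overall, the accused prevails.

accused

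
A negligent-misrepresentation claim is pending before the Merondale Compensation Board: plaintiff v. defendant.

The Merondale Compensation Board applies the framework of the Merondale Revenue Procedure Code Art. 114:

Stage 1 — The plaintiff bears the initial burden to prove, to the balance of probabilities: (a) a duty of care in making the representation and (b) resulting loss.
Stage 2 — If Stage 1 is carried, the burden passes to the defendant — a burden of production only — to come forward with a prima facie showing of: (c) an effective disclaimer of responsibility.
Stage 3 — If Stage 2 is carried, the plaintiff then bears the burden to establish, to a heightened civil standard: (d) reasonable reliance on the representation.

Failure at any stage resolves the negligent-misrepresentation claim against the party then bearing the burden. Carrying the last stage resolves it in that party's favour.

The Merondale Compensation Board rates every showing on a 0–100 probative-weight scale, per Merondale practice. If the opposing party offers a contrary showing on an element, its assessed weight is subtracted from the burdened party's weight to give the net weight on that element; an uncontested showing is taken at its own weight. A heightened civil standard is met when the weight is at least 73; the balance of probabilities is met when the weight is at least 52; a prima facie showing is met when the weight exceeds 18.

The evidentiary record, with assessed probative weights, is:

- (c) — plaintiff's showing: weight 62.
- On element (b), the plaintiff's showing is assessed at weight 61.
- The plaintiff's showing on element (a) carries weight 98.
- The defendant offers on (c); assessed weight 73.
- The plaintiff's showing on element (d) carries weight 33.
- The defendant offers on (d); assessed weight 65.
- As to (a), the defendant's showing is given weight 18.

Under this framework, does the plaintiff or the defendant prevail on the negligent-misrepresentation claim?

Stage 1 — burden on plaintiff; standard: the balance of probabilities (weight is at least 52).
    (a): 98 − 18 = 80 ≥ 52 [met]
    (b): 61 ≥ 52 [met]
  All elements met. The burden passes to the defendant.
Stage 2 — burden on defendant; standard: a prima facie showing (weight exceeds 18).
    (c): 73 − 62 = 11 ≤ 18 [not met]
  Stage 2 not carried; the defendant fails its burden.
So the plaintiff prevails.

plaintiff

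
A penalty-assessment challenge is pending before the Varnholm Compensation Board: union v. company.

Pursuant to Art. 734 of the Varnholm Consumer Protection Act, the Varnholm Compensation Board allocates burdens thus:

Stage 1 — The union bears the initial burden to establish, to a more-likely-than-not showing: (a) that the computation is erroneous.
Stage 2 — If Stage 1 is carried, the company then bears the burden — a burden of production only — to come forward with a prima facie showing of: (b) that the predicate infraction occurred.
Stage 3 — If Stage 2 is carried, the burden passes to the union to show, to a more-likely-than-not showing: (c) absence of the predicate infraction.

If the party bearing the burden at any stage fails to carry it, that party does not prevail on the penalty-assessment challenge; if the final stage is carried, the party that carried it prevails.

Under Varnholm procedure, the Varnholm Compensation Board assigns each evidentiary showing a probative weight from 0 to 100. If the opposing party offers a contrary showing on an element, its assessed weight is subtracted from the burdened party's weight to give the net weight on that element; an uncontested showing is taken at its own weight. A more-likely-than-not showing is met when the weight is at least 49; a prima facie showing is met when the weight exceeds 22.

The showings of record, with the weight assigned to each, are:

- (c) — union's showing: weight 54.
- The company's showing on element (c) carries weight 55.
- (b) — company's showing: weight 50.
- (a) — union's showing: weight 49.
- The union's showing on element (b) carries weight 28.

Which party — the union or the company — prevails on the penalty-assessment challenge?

Stage 1 — burden on union; standard: a more-likely-than-not showing (weight is at least 49).
    (a): 49 ≥ 49 [met]
  The union carries Stage 1; the company now bears the burden.
Stage 2 — burden on company; standard: a prima facie showing (weight exceeds 22).
    (b): 50 − 28 = 22 ≤ 22 [not met]
  The company does not carry Stage 2.
The analysis ends at Stage 2; the union prevails.

union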